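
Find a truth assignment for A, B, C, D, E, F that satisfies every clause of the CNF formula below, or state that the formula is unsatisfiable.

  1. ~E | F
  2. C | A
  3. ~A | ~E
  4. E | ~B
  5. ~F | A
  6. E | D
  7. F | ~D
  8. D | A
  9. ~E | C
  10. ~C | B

Case E = 0:
(~B) alone gives B = 0.
(D) alone gives D = 1.
(F) alone gives F = 1.
(A) alone gives A = 1.
(~C) alone gives C = 0.
This assignment satisfies each clause.

A: 1,  B: 0,  C: 0,  D: 1,  E: 0,  F: 1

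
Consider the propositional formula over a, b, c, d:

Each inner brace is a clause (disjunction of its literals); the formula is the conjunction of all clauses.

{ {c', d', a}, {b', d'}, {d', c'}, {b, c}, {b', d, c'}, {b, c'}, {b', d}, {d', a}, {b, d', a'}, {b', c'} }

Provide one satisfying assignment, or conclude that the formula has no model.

UNSATISFIABLE

Try b = 0.
(c) alone gives c = 1.
But (c') is also a unit clause — contradiction.
That branch fails; take b = 1 instead.
(d') alone gives d = 0.
But (d) is also a unit clause — contradiction.
Both values of b lead to a conflict.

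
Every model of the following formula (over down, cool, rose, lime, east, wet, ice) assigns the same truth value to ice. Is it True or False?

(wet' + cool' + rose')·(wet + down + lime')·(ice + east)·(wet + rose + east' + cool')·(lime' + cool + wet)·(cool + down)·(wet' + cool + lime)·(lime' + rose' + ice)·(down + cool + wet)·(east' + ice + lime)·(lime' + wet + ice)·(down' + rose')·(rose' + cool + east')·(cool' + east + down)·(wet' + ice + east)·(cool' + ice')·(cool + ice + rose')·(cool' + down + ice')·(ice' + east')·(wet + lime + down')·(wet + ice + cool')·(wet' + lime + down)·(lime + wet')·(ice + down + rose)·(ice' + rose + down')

Suppose ice = 1.
From the singleton clause (cool'), cool = 0.
From the singleton clause (down), down = 1.
From the singleton clause (rose'), rose = 0.
But (rose) is also a unit clause — contradiction.
So every satisfying assignment has ice = False.

False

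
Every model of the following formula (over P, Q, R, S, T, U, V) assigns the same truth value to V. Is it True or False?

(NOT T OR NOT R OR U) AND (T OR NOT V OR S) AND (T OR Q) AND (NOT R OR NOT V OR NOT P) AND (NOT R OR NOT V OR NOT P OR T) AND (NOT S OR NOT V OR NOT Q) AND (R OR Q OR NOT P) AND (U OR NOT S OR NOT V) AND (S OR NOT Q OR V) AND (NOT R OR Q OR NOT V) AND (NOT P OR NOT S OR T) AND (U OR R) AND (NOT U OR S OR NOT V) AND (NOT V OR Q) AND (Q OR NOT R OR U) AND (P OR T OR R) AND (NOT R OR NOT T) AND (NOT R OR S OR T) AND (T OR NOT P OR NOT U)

Suppose V = true.
From the singleton clause (Q), Q = true.
From the singleton clause (NOT S), S = false.
From the singleton clause (T), T = true.
From the singleton clause (NOT U), U = false.
From the singleton clause (NOT R), R = false.
That conflicts with the unit clause (R).
So every satisfying assignment has V = False.

False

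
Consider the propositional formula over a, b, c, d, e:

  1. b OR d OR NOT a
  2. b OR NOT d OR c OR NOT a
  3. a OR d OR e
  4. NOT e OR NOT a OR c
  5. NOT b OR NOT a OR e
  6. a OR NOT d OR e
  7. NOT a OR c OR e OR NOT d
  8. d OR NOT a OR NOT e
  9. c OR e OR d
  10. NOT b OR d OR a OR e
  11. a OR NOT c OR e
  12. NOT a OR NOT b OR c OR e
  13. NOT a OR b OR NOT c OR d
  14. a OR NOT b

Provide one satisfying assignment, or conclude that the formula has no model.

a: false; b: false; c: false; d: false; e: true

Suppose a = false.
The clause (NOT b) is unit, so b = false.
Suppose d = false.
The clause (e) is unit, so e = true.
Every clause is now satisfied; c is unconstrained.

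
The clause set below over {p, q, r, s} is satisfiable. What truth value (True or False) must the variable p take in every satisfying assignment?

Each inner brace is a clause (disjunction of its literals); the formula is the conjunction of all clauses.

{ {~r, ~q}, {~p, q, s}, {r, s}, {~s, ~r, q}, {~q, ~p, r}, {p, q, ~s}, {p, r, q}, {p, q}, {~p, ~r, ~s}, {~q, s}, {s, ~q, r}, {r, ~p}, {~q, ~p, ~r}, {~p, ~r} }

Suppose p = 1.
Unit clause (r) forces r = 1.
That conflicts with the unit clause (~r).
So every satisfying assignment has p = False.

False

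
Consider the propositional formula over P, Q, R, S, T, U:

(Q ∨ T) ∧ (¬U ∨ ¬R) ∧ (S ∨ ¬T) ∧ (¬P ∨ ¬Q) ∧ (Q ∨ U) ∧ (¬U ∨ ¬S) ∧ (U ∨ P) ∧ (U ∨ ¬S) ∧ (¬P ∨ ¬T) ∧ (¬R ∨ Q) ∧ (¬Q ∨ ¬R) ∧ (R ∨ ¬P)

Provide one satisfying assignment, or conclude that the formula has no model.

P=False,  Q=True,  R=False,  S=False,  T=False,  U=True

Suppose Q = True.
Unit clause (¬P) forces P = False.
Unit clause (U) forces U = True.
Unit clause (¬R) forces R = False.
Unit clause (¬S) forces S = False.
Unit clause (¬T) forces T = False.
This assignment satisfies each clause.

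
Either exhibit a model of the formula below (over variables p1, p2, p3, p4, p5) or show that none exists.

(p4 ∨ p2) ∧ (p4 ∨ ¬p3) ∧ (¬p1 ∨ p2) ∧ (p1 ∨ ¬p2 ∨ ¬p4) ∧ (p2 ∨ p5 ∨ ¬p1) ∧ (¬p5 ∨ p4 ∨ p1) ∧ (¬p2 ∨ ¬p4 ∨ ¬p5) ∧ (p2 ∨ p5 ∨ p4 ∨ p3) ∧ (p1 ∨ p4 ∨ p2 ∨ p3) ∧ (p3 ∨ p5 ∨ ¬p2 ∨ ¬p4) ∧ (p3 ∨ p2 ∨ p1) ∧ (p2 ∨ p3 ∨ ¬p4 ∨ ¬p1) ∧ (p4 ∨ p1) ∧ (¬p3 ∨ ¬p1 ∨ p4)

Branch on p4: set p4 = True.
Branch on p1: set p1 = True.
The clause (p2) is unit, so p2 = True.
The clause (¬p5) is unit, so p5 = False.
The clause (p3) is unit, so p3 = True.
Every clause now holds.

p1: True,  p2: True,  p3: True,  p4: True,  p5: False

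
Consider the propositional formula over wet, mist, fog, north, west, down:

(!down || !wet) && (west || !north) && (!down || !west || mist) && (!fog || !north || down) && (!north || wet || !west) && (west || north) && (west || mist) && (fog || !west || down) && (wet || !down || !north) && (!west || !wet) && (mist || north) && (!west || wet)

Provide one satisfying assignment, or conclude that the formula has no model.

UNSATISFIABLE

Suppose down = false.
Suppose west = true.
(fog) alone gives fog = true.
(!north) alone gives north = false.
(!wet) alone gives wet = false.
Now (wet) is unsatisfied and unit — conflict.
Undo west and try west = false.
(!north) alone gives north = false.
Now (north) is unsatisfied and unit — conflict.
Both values of west lead to a conflict.
Undo down and try down = true.
(!wet) alone gives wet = false.
(!north) alone gives north = false.
(west) alone gives west = true.
Now (!west) is unsatisfied and unit — conflict.
Both values of down lead to a conflict.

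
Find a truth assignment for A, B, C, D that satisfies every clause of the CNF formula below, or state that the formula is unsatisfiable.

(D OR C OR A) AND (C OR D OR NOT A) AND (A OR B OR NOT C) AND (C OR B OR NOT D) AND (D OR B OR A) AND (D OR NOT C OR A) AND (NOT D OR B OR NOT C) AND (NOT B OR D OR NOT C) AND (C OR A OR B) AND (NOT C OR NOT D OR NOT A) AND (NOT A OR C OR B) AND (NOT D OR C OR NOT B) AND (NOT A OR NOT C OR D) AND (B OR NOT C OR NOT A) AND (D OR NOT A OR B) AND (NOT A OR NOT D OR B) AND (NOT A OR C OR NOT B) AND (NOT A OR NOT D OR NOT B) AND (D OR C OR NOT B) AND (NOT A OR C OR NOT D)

Case D = true:
Case C = true:
Unit clause (B) forces B = true.
Unit clause (NOT A) forces A = false.
All clauses are satisfied.

A=false; B=true; C=true; D=true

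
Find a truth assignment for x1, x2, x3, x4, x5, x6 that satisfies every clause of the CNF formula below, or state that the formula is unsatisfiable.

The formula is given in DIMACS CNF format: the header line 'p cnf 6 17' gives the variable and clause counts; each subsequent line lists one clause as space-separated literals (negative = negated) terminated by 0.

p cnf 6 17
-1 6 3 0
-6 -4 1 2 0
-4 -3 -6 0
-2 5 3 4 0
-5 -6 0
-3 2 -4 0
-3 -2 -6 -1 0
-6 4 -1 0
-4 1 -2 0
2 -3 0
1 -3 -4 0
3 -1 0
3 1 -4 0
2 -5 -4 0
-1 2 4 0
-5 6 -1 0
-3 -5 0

x1: False,  x2: False,  x3: False,  x4: False,  x5: True,  x6: False

Try x5 = True.
The clause (¬x6) is unit, so x6 = False.
The clause (¬x1) is unit, so x1 = False.
The clause (¬x3) is unit, so x3 = False.
The clause (¬x4) is unit, so x4 = False.
Every clause is now satisfied; x2 is unconstrained.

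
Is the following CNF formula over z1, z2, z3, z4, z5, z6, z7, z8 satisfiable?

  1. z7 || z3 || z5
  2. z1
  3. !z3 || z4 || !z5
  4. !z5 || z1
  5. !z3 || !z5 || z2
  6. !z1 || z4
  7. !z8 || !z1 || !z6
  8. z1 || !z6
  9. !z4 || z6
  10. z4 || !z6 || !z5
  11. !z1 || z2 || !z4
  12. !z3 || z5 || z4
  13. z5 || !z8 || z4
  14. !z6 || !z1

No, unsatisfiable

The clause (z1) is unit, so z1 = true.
The clause (z4) is unit, so z4 = true.
The clause (z6) is unit, so z6 = true.
Now (!z6) is unsatisfied and unit — conflict.
No assignment satisfies every clause.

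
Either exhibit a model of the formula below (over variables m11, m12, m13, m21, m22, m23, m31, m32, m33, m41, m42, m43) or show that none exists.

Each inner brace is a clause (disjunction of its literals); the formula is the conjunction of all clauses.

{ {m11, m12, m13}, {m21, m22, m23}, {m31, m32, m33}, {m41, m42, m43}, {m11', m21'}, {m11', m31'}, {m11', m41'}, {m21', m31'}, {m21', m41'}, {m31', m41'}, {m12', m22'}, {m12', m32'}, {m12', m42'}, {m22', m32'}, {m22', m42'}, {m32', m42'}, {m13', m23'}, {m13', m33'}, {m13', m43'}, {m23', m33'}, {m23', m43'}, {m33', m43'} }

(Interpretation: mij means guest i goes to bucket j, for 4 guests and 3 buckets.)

UNSATISFIABLE

Suppose m11 = 0.
Suppose m12 = 1.
The clause (m22') is unit, so m22 = 0.
The clause (m32') is unit, so m32 = 0.
The clause (m42') is unit, so m42 = 0.
Suppose m21 = 1.
The clause (m31') is unit, so m31 = 0.
The clause (m33) is unit, so m33 = 1.
The clause (m41') is unit, so m41 = 0.
The clause (m43) is unit, so m43 = 1.
But (m43') is also a unit clause — contradiction.
That branch fails; take m21 = 0 instead.
The clause (m23) is unit, so m23 = 1.
The clause (m13') is unit, so m13 = 0.
The clause (m33') is unit, so m33 = 0.
The clause (m31) is unit, so m31 = 1.
The clause (m41') is unit, so m41 = 0.
The clause (m43) is unit, so m43 = 1.
But (m43') is also a unit clause — contradiction.
Both values of m21 lead to a conflict.
That branch fails; take m12 = 0 instead.
The clause (m13) is unit, so m13 = 1.
The clause (m23') is unit, so m23 = 0.
The clause (m33') is unit, so m33 = 0.
The clause (m43') is unit, so m43 = 0.
Suppose m21 = 1.
The clause (m31') is unit, so m31 = 0.
The clause (m32) is unit, so m32 = 1.
The clause (m41') is unit, so m41 = 0.
The clause (m42) is unit, so m42 = 1.
But (m42') is also a unit clause — contradiction.
That branch fails; take m21 = 0 instead.
The clause (m22) is unit, so m22 = 1.
The clause (m32') is unit, so m32 = 0.
The clause (m31) is unit, so m31 = 1.
The clause (m41') is unit, so m41 = 0.
The clause (m42) is unit, so m42 = 1.
But (m42') is also a unit clause — contradiction.
Both values of m21 lead to a conflict.
Both values of m12 lead to a conflict.
That branch fails; take m11 = 1 instead.
The clause (m21') is unit, so m21 = 0.
The clause (m31') is unit, so m31 = 0.
The clause (m41') is unit, so m41 = 0.
Suppose m22 = 1.
The clause (m12') is unit, so m12 = 0.
The clause (m32') is unit, so m32 = 0.
The clause (m33) is unit, so m33 = 1.
The clause (m42') is unit, so m42 = 0.
The clause (m43) is unit, so m43 = 1.
But (m43') is also a unit clause — contradiction.
That branch fails; take m22 = 0 instead.
The clause (m23) is unit, so m23 = 1.
The clause (m13') is unit, so m13 = 0.
The clause (m33') is unit, so m33 = 0.
The clause (m32) is unit, so m32 = 1.
The clause (m12') is unit, so m12 = 0.
The clause (m42') is unit, so m42 = 0.
The clause (m43) is unit, so m43 = 1.
But (m43') is also a unit clause — contradiction.
Both values of m22 lead to a conflict.
Both values of m11 lead to a conflict.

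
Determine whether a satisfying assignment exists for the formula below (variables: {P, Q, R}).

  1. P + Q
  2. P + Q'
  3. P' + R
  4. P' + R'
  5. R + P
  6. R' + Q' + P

Branch on P: set P = 1.
(R) alone gives R = 1.
That conflicts with the unit clause (R').
Backtrack on P: now try P = 0.
(Q) alone gives Q = 1.
That conflicts with the unit clause (Q').
Neither P = 1 nor P = 0 works.
No assignment satisfies every clause.

Unsatisfiable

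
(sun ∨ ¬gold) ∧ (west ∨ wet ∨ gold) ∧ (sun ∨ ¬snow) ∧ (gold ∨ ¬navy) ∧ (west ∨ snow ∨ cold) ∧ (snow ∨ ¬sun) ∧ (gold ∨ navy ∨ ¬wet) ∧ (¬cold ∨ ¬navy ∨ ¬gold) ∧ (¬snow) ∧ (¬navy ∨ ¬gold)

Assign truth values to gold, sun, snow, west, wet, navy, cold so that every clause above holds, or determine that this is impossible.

Unit clause (¬snow) forces snow = False.
Unit clause (¬sun) forces sun = False.
Unit clause (¬gold) forces gold = False.
Unit clause (¬navy) forces navy = False.
Unit clause (¬wet) forces wet = False.
Unit clause (west) forces west = True.
No clause remains; cold is free.

gold ↦ False,  sun ↦ False,  snow ↦ False,  west ↦ True,  wet ↦ False,  navy ↦ False,  cold ↦ True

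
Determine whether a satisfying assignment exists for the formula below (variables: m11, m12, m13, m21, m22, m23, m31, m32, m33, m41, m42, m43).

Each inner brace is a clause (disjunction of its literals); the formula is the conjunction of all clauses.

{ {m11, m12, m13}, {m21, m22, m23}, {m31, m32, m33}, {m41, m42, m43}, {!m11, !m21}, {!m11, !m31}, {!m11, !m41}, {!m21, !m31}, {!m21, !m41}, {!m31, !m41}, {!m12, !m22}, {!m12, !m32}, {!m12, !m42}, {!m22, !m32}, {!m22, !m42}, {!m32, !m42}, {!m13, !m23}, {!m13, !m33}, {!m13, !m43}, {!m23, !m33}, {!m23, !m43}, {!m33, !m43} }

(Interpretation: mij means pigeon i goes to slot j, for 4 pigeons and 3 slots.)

No, unsatisfiable

Case m11 = false:
Case m12 = true:
The clause (!m22) is unit, so m22 = false.
The clause (!m32) is unit, so m32 = false.
The clause (!m42) is unit, so m42 = false.
Case m21 = true:
The clause (!m31) is unit, so m31 = false.
The clause (m33) is unit, so m33 = true.
The clause (!m41) is unit, so m41 = false.
The clause (m43) is unit, so m43 = true.
But (!m43) is also a unit clause — contradiction.
Backtrack on m21: now try m21 = false.
The clause (m23) is unit, so m23 = true.
The clause (!m13) is unit, so m13 = false.
The clause (!m33) is unit, so m33 = false.
The clause (m31) is unit, so m31 = true.
The clause (!m41) is unit, so m41 = false.
The clause (m43) is unit, so m43 = true.
But (!m43) is also a unit clause — contradiction.
Neither m21 = true nor m21 = false works.
Backtrack on m12: now try m12 = false.
The clause (m13) is unit, so m13 = true.
The clause (!m23) is unit, so m23 = false.
The clause (!m33) is unit, so m33 = false.
The clause (!m43) is unit, so m43 = false.
Case m21 = true:
The clause (!m31) is unit, so m31 = false.
The clause (m32) is unit, so m32 = true.
The clause (!m41) is unit, so m41 = false.
The clause (m42) is unit, so m42 = true.
But (!m42) is also a unit clause — contradiction.
Backtrack on m21: now try m21 = false.
The clause (m22) is unit, so m22 = true.
The clause (!m32) is unit, so m32 = false.
The clause (m31) is unit, so m31 = true.
The clause (!m41) is unit, so m41 = false.
The clause (m42) is unit, so m42 = true.
But (!m42) is also a unit clause — contradiction.
Neither m21 = true nor m21 = false works.
Neither m12 = true nor m12 = false works.
Backtrack on m11: now try m11 = true.
The clause (!m21) is unit, so m21 = false.
The clause (!m31) is unit, so m31 = false.
The clause (!m41) is unit, so m41 = false.
Case m22 = true:
The clause (!m12) is unit, so m12 = false.
The clause (!m32) is unit, so m32 = false.
The clause (m33) is unit, so m33 = true.
The clause (!m42) is unit, so m42 = false.
The clause (m43) is unit, so m43 = true.
But (!m43) is also a unit clause — contradiction.
Backtrack on m22: now try m22 = false.
The clause (m23) is unit, so m23 = true.
The clause (!m13) is unit, so m13 = false.
The clause (!m33) is unit, so m33 = false.
The clause (m32) is unit, so m32 = true.
The clause (!m12) is unit, so m12 = false.
The clause (!m42) is unit, so m42 = false.
The clause (m43) is unit, so m43 = true.
But (!m43) is also a unit clause — contradiction.
Neither m22 = true nor m22 = false works.
Neither m11 = true nor m11 = false works.
No assignment satisfies every clause.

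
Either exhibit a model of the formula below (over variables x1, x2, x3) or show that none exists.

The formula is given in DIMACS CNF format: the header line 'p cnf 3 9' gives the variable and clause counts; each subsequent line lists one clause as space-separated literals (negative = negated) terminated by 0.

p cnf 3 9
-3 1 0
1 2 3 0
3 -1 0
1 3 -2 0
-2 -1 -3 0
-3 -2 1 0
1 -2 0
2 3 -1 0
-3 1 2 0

x1=True; x2=False; x3=True

Case x3 = True:
The clause (x1) is unit, so x1 = True.
The clause (¬x2) is unit, so x2 = False.
This assignment satisfies each clause.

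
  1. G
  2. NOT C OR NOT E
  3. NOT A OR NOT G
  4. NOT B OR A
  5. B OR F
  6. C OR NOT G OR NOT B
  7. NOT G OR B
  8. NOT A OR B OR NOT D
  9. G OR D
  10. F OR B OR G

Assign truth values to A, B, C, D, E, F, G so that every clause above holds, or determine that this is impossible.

The clause (G) is unit, so G = true.
The clause (NOT A) is unit, so A = false.
The clause (NOT B) is unit, so B = false.
That conflicts with the unit clause (B).

UNSATISFIABLE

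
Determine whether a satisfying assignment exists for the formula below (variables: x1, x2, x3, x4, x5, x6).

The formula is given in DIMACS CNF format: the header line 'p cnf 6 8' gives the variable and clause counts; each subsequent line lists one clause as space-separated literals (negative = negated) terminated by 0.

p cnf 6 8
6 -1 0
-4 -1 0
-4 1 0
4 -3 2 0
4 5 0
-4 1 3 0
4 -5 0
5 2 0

Branch on x6: set x6 = True.
Branch on x4: set x4 = False.
(x5) alone gives x5 = True.
Now (¬x5) is unsatisfied and unit — conflict.
So x4 must be the other value — set x4 = True.
(¬x1) alone gives x1 = False.
Now (x1) is unsatisfied and unit — conflict.
Neither x4 = True nor x4 = False works.
So x6 must be the other value — set x6 = False.
(¬x1) alone gives x1 = False.
(¬x4) alone gives x4 = False.
(x5) alone gives x5 = True.
Now (¬x5) is unsatisfied and unit — conflict.
Neither x6 = True nor x6 = False works.
No assignment satisfies every clause.

No, unsatisfiable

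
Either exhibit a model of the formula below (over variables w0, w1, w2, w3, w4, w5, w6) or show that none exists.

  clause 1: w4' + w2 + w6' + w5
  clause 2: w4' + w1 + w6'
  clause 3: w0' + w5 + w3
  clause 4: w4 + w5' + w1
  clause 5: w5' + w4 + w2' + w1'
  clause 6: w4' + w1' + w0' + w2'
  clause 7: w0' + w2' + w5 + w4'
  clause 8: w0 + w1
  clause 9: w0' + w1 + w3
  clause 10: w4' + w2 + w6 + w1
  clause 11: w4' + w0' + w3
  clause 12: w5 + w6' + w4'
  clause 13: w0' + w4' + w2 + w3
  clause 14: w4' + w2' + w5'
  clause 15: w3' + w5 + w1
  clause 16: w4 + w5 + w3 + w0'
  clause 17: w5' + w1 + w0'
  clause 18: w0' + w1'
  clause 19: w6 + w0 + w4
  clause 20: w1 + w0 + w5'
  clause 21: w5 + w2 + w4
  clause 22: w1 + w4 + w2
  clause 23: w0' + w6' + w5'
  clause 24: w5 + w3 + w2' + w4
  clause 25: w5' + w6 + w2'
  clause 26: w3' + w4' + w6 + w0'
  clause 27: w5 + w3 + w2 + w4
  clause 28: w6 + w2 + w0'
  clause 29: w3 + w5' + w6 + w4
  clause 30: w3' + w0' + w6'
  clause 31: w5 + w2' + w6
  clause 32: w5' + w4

Case w0 = 0:
Unit clause (w1) forces w1 = 1.
Case w6 = 1:
Case w5 = 0:
Unit clause (w4') forces w4 = 0.
Unit clause (w2) forces w2 = 1.
Unit clause (w3) forces w3 = 1.
Every clause now holds.

w0 ↦ 0, w1 ↦ 1, w2 ↦ 1, w3 ↦ 1, w4 ↦ 0, w5 ↦ 0, w6 ↦ 1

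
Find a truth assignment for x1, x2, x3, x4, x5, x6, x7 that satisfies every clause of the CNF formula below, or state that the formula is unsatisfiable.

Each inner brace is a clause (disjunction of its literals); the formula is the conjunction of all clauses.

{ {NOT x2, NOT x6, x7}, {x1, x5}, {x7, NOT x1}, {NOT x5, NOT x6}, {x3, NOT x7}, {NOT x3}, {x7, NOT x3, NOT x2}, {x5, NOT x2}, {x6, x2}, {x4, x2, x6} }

x1: false, x2: true, x3: false, x4: true, x5: true, x6: false, x7: false

From the singleton clause (NOT x3), x3 = false.
From the singleton clause (NOT x7), x7 = false.
From the singleton clause (NOT x1), x1 = false.
From the singleton clause (x5), x5 = true.
From the singleton clause (NOT x6), x6 = false.
From the singleton clause (x2), x2 = true.
Every clause is now satisfied; x4 is unconstrained.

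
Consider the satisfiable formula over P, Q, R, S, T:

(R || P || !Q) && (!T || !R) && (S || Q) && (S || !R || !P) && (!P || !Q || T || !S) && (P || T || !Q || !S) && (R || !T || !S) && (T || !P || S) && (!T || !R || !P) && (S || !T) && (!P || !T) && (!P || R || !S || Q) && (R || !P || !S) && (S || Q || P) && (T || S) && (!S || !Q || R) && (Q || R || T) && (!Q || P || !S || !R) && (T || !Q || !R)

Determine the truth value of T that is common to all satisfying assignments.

Suppose T = true.
(!R) alone gives R = false.
(!S) alone gives S = false.
But (S) is also a unit clause — contradiction.
So every satisfying assignment has T = False.

False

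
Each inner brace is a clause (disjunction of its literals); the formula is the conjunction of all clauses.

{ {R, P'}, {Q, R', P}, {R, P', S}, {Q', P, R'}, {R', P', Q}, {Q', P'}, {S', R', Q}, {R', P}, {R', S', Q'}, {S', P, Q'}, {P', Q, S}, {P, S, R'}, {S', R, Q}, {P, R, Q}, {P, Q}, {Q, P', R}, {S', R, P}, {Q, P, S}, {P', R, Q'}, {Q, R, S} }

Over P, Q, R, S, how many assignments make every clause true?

There are 2^4 = 16 truth assignments over (P, Q, R, S).
Check each against the 20 clauses (columns in the order P, Q, R, S):
  F F F F  ✗ fails (P + R + Q)
  F F F T  ✗ fails (S' + R + Q)
  F F T F  ✗ fails (Q + R' + P)
  F F T T  ✗ fails (Q + R' + P)
  F T F F  ✓ satisfies all
  F T F T  ✗ fails (S' + P + Q')
  F T T F  ✗ fails (Q' + P + R')
  F T T T  ✗ fails (Q' + P + R')
  T F F F  ✗ fails (R + P')
  T F F T  ✗ fails (R + P')
  T F T F  ✗ fails (R' + P' + Q)
  T F T T  ✗ fails (R' + P' + Q)
  T T F F  ✗ fails (R + P')
  T T F T  ✗ fails (R + P')
  T T T F  ✗ fails (Q' + P')
  T T T T  ✗ fails (Q' + P')
1 of the 16 rows is a model.

1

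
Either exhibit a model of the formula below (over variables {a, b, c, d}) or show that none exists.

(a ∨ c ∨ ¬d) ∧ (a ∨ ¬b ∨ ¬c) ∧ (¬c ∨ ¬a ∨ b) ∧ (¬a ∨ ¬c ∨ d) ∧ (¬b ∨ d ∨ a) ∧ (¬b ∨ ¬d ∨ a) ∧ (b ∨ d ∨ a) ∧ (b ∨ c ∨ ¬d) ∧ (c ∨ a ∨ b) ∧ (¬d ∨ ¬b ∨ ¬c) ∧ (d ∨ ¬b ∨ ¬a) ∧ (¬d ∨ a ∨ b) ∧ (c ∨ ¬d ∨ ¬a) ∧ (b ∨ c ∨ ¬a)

Branch on a: set a = True.
Branch on c: set c = False.
The clause (¬d) is unit, so d = False.
The clause (¬b) is unit, so b = False.
Now (b) is unsatisfied and unit — conflict.
So c must be the other value — set c = True.
The clause (b) is unit, so b = True.
The clause (d) is unit, so d = True.
Now (¬d) is unsatisfied and unit — conflict.
Neither c = True nor c = False works.
So a must be the other value — set a = False.
Branch on c: set c = True.
The clause (¬b) is unit, so b = False.
The clause (d) is unit, so d = True.
Now (¬d) is unsatisfied and unit — conflict.
So c must be the other value — set c = False.
The clause (¬d) is unit, so d = False.
The clause (¬b) is unit, so b = False.
Now (b) is unsatisfied and unit — conflict.
Neither c = True nor c = False works.
Neither a = True nor a = False works.

UNSATISFIABLE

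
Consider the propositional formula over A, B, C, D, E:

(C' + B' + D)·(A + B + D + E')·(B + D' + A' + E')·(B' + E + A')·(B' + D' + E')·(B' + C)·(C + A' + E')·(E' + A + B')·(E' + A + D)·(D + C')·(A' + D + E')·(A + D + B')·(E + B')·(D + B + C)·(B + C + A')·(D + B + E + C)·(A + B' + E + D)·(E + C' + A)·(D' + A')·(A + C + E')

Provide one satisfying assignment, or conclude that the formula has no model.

Case B = 0:
Case D = 1:
Unit clause (A') forces A = 0.
Case E = 1:
Unit clause (C) forces C = 1.
This assignment satisfies each clause.

A: 0, B: 0, C: 1, D: 1, E: 1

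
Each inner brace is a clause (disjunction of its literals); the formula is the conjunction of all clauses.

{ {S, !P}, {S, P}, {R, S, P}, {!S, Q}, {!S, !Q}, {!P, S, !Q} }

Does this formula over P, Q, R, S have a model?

Case S = true:
Unit clause (Q) forces Q = true.
That conflicts with the unit clause (!Q).
That branch fails; take S = false instead.
Unit clause (!P) forces P = false.
That conflicts with the unit clause (P).
Neither S = true nor S = false works.
No assignment satisfies every clause.

Unsatisfiable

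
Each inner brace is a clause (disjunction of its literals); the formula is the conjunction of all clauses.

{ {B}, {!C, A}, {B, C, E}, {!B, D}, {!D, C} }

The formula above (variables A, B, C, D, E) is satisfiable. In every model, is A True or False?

Suppose A = false.
The clause (B) is unit, so B = true.
The clause (!C) is unit, so C = false.
The clause (D) is unit, so D = true.
But (!D) is also a unit clause — contradiction.
So every satisfying assignment has A = True.

True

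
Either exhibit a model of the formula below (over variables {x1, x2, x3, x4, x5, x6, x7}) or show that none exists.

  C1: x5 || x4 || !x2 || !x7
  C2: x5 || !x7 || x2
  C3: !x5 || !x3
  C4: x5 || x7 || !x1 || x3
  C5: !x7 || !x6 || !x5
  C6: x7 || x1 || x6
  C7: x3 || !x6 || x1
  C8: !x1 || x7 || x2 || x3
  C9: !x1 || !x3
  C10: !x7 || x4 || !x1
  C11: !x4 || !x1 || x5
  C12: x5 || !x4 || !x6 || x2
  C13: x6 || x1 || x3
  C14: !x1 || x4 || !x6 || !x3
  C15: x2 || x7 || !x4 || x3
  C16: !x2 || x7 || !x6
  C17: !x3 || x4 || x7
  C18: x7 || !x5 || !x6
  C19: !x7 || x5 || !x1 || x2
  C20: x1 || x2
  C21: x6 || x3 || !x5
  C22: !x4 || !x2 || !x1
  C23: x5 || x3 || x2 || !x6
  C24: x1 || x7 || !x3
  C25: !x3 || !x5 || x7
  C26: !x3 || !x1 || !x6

x1=false,  x2=true,  x3=true,  x4=true,  x5=false,  x6=false,  x7=true

Try x5 = false.
Try x7 = true.
(x2) alone gives x2 = true.
(x4) alone gives x4 = true.
(!x1) alone gives x1 = false.
Try x3 = true.
No clause remains; x6 is free.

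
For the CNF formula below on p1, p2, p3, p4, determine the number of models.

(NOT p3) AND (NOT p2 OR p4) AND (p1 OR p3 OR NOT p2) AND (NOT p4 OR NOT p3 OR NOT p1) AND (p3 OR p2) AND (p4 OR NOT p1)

1

There are 2^4 = 16 truth assignments over (p1, p2, p3, p4).
Split on p2. With p2 = true, the clauses containing p2 are satisfied and NOT p2 drops from the rest; 1 of the 2^3 = 8 assignments to the other variables satisfy what remains.
With p2 = false, by the same count on the reduced clause set, 0 assignments work.
(One model: p1=T, p2=T, p3=F, p4=T.)
Total: 1 + 0 = 1.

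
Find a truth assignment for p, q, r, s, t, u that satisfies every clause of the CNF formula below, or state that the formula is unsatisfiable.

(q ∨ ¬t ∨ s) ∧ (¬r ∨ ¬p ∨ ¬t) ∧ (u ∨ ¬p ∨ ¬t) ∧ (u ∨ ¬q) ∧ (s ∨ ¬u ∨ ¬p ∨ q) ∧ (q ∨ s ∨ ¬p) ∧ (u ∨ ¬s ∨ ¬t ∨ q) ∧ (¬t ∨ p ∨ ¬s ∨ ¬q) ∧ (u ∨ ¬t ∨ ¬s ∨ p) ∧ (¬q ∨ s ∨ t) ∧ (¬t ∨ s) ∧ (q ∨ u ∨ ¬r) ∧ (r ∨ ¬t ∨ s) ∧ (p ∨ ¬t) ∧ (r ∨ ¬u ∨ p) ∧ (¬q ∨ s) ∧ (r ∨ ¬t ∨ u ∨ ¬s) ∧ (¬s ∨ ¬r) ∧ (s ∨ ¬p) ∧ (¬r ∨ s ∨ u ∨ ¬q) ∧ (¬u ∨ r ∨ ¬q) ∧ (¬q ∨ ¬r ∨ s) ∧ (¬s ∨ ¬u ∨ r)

p=False; q=False; r=False; s=True; t=False; u=False

Branch on u: set u = False.
The clause (¬q) is unit, so q = False.
The clause (¬r) is unit, so r = False.
Branch on t: set t = False.
Branch on s: set s = True.
No clause remains; p is free.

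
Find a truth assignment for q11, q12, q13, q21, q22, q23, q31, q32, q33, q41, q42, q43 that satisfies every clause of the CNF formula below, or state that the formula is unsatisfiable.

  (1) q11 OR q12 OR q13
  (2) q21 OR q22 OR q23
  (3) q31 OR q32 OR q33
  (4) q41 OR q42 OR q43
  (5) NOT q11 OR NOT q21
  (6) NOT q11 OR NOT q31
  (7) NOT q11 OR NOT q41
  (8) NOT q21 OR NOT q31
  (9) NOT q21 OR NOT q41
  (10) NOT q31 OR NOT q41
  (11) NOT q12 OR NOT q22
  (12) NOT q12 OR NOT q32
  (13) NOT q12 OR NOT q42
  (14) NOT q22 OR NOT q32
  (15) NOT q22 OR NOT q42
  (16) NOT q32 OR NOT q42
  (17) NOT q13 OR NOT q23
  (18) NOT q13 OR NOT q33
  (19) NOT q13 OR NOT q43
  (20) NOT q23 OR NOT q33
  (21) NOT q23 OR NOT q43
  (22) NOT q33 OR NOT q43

Suppose q11 = false.
Suppose q12 = true.
The clause (NOT q22) is unit, so q22 = false.
The clause (NOT q32) is unit, so q32 = false.
The clause (NOT q42) is unit, so q42 = false.
Suppose q21 = true.
The clause (NOT q31) is unit, so q31 = false.
The clause (q33) is unit, so q33 = true.
The clause (NOT q41) is unit, so q41 = false.
The clause (q43) is unit, so q43 = true.
Now (NOT q43) is unsatisfied and unit — conflict.
So q21 must be the other value — set q21 = false.
The clause (q23) is unit, so q23 = true.
The clause (NOT q13) is unit, so q13 = false.
The clause (NOT q33) is unit, so q33 = false.
The clause (q31) is unit, so q31 = true.
The clause (NOT q41) is unit, so q41 = false.
The clause (q43) is unit, so q43 = true.
Now (NOT q43) is unsatisfied and unit — conflict.
Neither q21 = true nor q21 = false works.
So q12 must be the other value — set q12 = false.
The clause (q13) is unit, so q13 = true.
The clause (NOT q23) is unit, so q23 = false.
The clause (NOT q33) is unit, so q33 = false.
The clause (NOT q43) is unit, so q43 = false.
Suppose q21 = true.
The clause (NOT q31) is unit, so q31 = false.
The clause (q32) is unit, so q32 = true.
The clause (NOT q41) is unit, so q41 = false.
The clause (q42) is unit, so q42 = true.
Now (NOT q42) is unsatisfied and unit — conflict.
So q21 must be the other value — set q21 = false.
The clause (q22) is unit, so q22 = true.
The clause (NOT q32) is unit, so q32 = false.
The clause (q31) is unit, so q31 = true.
The clause (NOT q41) is unit, so q41 = false.
The clause (q42) is unit, so q42 = true.
Now (NOT q42) is unsatisfied and unit — conflict.
Neither q21 = true nor q21 = false works.
Neither q12 = true nor q12 = false works.
So q11 must be the other value — set q11 = true.
The clause (NOT q21) is unit, so q21 = false.
The clause (NOT q31) is unit, so q31 = false.
The clause (NOT q41) is unit, so q41 = false.
Suppose q22 = true.
The clause (NOT q12) is unit, so q12 = false.
The clause (NOT q32) is unit, so q32 = false.
The clause (q33) is unit, so q33 = true.
The clause (NOT q42) is unit, so q42 = false.
The clause (q43) is unit, so q43 = true.
Now (NOT q43) is unsatisfied and unit — conflict.
So q22 must be the other value — set q22 = false.
The clause (q23) is unit, so q23 = true.
The clause (NOT q13) is unit, so q13 = false.
The clause (NOT q33) is unit, so q33 = false.
The clause (q32) is unit, so q32 = true.
The clause (NOT q12) is unit, so q12 = false.
The clause (NOT q42) is unit, so q42 = false.
The clause (q43) is unit, so q43 = true.
Now (NOT q43) is unsatisfied and unit — conflict.
Neither q22 = true nor q22 = false works.
Neither q11 = true nor q11 = false works.

UNSATISFIABLE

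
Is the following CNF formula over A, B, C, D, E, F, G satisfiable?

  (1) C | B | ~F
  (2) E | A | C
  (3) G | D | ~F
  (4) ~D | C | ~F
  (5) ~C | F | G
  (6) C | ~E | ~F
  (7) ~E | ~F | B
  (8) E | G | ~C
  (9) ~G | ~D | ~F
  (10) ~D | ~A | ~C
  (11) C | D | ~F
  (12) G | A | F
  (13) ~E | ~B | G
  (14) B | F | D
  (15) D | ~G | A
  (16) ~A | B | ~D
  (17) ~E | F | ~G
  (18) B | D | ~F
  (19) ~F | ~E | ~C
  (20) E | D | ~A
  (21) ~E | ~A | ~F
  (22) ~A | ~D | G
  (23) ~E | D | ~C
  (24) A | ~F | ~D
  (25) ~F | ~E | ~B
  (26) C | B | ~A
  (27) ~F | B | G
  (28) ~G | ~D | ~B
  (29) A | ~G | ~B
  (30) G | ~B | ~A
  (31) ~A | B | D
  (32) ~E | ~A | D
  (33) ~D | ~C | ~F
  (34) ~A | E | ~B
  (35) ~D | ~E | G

Suppose C = 1.
Suppose F = 0.
(G) alone gives G = 1.
(~E) alone gives E = 0.
Suppose D = 1.
(~A) alone gives A = 0.
(~B) alone gives B = 0.
This assignment satisfies each clause.
A satisfying assignment: A ↦ 0,  B ↦ 0,  C ↦ 1,  D ↦ 1,  E ↦ 0,  F ↦ 0,  G ↦ 1.

Satisfiable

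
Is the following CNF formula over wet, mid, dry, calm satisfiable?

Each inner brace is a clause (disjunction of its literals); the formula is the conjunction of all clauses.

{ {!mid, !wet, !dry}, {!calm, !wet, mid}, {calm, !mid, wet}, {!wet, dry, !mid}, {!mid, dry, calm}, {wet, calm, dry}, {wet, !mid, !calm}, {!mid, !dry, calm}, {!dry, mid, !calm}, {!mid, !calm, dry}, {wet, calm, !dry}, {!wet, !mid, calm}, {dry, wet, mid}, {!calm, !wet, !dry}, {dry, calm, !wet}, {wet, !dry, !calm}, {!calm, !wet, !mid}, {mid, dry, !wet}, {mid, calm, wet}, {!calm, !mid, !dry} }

Suppose mid = false.
Suppose calm = false.
Unit clause (wet) forces wet = true.
Unit clause (dry) forces dry = true.
Every clause now holds.
A satisfying assignment: wet=true; mid=false; dry=true; calm=false.

Satisfiable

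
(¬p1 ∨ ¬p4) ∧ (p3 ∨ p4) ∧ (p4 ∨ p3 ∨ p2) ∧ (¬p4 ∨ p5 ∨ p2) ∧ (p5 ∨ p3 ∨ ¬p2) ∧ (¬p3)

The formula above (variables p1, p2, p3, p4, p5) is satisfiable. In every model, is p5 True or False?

Suppose p5 = False.
From the singleton clause (¬p3), p3 = False.
From the singleton clause (p4), p4 = True.
From the singleton clause (¬p1), p1 = False.
From the singleton clause (p2), p2 = True.
Now (¬p2) is unsatisfied and unit — conflict.
So every satisfying assignment has p5 = True.

True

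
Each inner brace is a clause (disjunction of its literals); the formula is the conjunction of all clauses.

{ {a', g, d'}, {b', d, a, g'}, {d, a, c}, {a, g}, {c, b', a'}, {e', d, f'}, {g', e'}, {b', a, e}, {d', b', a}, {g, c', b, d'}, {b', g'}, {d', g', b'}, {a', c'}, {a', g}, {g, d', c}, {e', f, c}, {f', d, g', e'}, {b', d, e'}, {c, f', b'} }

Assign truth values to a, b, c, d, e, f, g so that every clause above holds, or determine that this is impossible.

Suppose a = 0.
From the singleton clause (g), g = 1.
From the singleton clause (e'), e = 0.
From the singleton clause (b'), b = 0.
Suppose d = 1.
Every clause is now satisfied; c, f are unconstrained.

a ↦ 0, b ↦ 0, c ↦ 1, d ↦ 1, e ↦ 0, f ↦ 0, g ↦ 1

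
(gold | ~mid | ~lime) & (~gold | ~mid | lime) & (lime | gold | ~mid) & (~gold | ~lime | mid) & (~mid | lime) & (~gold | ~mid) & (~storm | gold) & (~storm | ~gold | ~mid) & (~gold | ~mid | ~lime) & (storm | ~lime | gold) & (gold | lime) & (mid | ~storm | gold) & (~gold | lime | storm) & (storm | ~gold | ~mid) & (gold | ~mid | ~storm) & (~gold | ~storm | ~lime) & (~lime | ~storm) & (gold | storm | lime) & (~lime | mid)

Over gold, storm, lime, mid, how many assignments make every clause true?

There are 2^4 = 16 truth assignments over (gold, storm, lime, mid).
Split on gold. With gold = 1, the clauses containing gold are satisfied and ~gold drops from the rest; 1 of the 2^3 = 8 assignments to the other variables satisfy what remains.
With gold = 0, by the same count on the reduced clause set, 0 assignments work.
(One model: gold=T, storm=T, lime=F, mid=F.)
Total: 1 + 0 = 1.

1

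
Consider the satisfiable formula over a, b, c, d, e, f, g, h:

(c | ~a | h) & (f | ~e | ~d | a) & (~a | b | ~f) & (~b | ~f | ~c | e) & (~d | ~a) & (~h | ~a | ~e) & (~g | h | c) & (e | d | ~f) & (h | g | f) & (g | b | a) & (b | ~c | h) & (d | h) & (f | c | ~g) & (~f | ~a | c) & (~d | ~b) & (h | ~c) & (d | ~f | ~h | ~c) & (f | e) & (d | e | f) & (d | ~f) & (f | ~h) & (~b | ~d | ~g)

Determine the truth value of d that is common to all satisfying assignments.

True

Suppose d = 0.
(h) alone gives h = 1.
(~f) alone gives f = 0.
Now (f) is unsatisfied and unit — conflict.
So every satisfying assignment has d = True.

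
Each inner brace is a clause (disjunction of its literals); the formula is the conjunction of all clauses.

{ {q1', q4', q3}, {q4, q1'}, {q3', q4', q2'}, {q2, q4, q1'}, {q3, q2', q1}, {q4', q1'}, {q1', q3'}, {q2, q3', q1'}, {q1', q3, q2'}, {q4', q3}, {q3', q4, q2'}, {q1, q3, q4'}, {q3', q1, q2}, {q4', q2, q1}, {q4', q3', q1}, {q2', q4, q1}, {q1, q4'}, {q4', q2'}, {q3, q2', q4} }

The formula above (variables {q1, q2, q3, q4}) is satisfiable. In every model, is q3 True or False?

False

Suppose q3 = 1.
From the singleton clause (q1'), q1 = 0.
From the singleton clause (q2), q2 = 1.
From the singleton clause (q4'), q4 = 0.
That conflicts with the unit clause (q4).
So every satisfying assignment has q3 = False.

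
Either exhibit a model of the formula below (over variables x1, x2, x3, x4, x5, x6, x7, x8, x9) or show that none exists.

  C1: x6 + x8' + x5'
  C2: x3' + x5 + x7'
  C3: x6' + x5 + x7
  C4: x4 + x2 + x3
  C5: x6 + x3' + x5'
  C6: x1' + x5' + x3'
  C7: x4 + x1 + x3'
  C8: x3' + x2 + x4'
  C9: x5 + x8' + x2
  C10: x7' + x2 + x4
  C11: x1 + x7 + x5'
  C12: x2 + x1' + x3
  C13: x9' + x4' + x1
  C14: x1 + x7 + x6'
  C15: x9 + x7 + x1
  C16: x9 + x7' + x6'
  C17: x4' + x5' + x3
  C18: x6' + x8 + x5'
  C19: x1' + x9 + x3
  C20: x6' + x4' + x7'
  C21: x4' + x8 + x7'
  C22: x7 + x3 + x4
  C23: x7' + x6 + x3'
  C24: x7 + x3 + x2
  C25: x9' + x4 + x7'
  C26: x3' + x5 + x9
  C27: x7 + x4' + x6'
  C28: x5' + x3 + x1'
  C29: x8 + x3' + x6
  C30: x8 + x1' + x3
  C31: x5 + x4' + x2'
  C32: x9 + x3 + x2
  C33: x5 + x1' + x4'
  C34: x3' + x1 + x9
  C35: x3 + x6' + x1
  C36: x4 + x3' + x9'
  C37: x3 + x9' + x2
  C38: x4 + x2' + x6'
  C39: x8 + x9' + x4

x1=0, x2=1, x3=0, x4=0, x5=0, x6=0, x7=1, x8=0, x9=0

Suppose x6 = 0.
Suppose x8 = 0.
From the singleton clause (x3'), x3 = 0.
From the singleton clause (x1'), x1 = 0.
Suppose x4 = 0.
From the singleton clause (x2), x2 = 1.
From the singleton clause (x7), x7 = 1.
From the singleton clause (x9'), x9 = 0.
All clauses hold; x5 can take either value.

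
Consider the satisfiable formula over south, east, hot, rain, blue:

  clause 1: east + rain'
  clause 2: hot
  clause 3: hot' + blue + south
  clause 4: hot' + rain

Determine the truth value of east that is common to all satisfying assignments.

Suppose east = 0.
Unit clause (rain') forces rain = 0.
Unit clause (hot) forces hot = 1.
Now (hot') is unsatisfied and unit — conflict.
So every satisfying assignment has east = True.

True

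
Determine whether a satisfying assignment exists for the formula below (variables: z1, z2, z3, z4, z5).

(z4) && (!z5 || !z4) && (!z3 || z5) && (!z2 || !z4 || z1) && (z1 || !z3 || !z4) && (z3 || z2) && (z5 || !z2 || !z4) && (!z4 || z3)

No, unsatisfiable

Unit clause (z4) forces z4 = true.
Unit clause (!z5) forces z5 = false.
Unit clause (!z3) forces z3 = false.
Now (z3) is unsatisfied and unit — conflict.
No assignment satisfies every clause.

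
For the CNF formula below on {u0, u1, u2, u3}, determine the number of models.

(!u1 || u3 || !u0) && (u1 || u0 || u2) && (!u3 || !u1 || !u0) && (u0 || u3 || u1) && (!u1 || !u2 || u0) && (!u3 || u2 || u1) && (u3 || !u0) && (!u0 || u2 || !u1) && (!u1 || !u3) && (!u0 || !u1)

3

There are 2^4 = 16 truth assignments over (u0, u1, u2, u3).
Check each against the 10 clauses (columns in the order u0, u1, u2, u3):
  F F F F  ✗ fails (u1 || u0 || u2)
  F F F T  ✗ fails (u1 || u0 || u2)
  F F T F  ✗ fails (u0 || u3 || u1)
  F F T T  ✓ satisfies all
  F T F F  ✓ satisfies all
  F T F T  ✗ fails (!u1 || !u3)
  F T T F  ✗ fails (!u1 || !u2 || u0)
  F T T T  ✗ fails (!u1 || !u2 || u0)
  T F F F  ✗ fails (u3 || !u0)
  T F F T  ✗ fails (!u3 || u2 || u1)
  T F T F  ✗ fails (u3 || !u0)
  T F T T  ✓ satisfies all
  T T F F  ✗ fails (!u1 || u3 || !u0)
  T T F T  ✗ fails (!u3 || !u1 || !u0)
  T T T F  ✗ fails (!u1 || u3 || !u0)
  T T T T  ✗ fails (!u3 || !u1 || !u0)
3 of the 16 rows are models.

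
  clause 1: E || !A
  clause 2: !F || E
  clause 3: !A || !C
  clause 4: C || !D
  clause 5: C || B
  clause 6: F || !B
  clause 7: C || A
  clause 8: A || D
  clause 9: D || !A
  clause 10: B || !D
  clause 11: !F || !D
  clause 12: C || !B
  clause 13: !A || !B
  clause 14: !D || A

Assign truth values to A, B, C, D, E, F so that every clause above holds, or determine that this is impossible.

UNSATISFIABLE

Try E = true.
Try A = false.
(C) alone gives C = true.
(D) alone gives D = true.
That conflicts with the unit clause (!D).
That branch fails; take A = true instead.
(!C) alone gives C = false.
(!D) alone gives D = false.
That conflicts with the unit clause (D).
Both values of A lead to a conflict.
That branch fails; take E = false instead.
(!A) alone gives A = false.
(!F) alone gives F = false.
(!B) alone gives B = false.
(C) alone gives C = true.
(D) alone gives D = true.
That conflicts with the unit clause (!D).
Both values of E lead to a conflict.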